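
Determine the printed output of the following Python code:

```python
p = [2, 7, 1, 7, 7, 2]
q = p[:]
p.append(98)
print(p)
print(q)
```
[2, 7, 1, 7, 7, 2, 98]
[2, 7, 1, 7, 7, 2]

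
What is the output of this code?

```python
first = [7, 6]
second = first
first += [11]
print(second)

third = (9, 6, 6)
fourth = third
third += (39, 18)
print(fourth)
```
[7, 6, 11]
(9, 6, 6)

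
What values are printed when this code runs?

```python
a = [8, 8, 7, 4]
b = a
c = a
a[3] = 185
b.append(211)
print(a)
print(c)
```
[8, 8, 7, 185, 211]
[8, 8, 7, 185, 211]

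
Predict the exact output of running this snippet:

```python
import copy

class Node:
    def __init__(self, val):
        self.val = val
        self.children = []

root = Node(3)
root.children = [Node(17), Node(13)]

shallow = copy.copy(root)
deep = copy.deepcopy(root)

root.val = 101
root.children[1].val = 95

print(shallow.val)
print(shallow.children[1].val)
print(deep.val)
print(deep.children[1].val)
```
3
95
3
13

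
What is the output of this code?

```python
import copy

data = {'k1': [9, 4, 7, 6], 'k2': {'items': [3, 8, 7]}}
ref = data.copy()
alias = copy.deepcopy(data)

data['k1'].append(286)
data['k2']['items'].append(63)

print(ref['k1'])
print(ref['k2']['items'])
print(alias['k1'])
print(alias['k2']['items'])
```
[9, 4, 7, 6, 286]
[3, 8, 7, 63]
[9, 4, 7, 6]
[3, 8, 7]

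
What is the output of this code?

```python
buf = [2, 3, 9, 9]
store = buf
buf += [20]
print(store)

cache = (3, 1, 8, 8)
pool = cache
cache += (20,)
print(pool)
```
[2, 3, 9, 9, 20]
(3, 1, 8, 8)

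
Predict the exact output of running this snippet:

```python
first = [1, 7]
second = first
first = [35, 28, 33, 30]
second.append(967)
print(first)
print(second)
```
[35, 28, 33, 30]
[1, 7, 967]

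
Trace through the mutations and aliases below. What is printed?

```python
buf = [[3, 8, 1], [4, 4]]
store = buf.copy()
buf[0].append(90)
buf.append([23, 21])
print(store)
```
[[3, 8, 1, 90], [4, 4]]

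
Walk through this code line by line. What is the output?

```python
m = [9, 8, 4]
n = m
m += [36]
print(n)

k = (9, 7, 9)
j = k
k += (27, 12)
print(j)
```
[9, 8, 4, 36]
(9, 7, 9)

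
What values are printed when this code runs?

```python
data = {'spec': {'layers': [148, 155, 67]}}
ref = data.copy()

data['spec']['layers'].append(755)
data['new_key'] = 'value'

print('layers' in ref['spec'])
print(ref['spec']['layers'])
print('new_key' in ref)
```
True
[148, 155, 67, 755]
False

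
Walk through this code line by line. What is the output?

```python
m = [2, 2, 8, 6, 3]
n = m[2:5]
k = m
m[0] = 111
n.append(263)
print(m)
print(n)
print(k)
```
[111, 2, 8, 6, 3]
[8, 6, 3, 263]
[111, 2, 8, 6, 3]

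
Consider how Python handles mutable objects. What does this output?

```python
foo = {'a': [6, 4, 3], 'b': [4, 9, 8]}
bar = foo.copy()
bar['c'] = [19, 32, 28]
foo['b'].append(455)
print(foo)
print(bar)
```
{'a': [6, 4, 3], 'b': [4, 9, 8, 455]}
{'a': [6, 4, 3], 'b': [4, 9, 8, 455], 'c': [19, 32, 28]}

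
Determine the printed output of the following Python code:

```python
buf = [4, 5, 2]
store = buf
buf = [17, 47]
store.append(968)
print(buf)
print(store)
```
[17, 47]
[4, 5, 2, 968]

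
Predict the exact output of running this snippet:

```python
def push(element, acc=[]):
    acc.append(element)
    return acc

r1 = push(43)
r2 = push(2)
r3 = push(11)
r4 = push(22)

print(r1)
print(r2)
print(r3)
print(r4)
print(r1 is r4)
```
[43, 2, 11, 22]
[43, 2, 11, 22]
[43, 2, 11, 22]
[43, 2, 11, 22]
True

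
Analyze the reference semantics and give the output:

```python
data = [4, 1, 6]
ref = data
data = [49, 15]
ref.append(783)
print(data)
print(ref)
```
[49, 15]
[4, 1, 6, 783]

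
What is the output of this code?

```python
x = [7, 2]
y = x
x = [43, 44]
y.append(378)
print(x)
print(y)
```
[43, 44]
[7, 2, 378]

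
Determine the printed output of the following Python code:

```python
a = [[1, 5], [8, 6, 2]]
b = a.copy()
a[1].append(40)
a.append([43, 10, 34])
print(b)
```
[[1, 5], [8, 6, 2, 40]]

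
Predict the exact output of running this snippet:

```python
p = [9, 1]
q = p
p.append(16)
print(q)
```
[9, 1, 16]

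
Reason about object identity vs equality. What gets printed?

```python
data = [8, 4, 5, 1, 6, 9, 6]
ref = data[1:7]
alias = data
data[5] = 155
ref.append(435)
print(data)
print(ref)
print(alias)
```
[8, 4, 5, 1, 6, 155, 6]
[4, 5, 1, 6, 9, 6, 435]
[8, 4, 5, 1, 6, 155, 6]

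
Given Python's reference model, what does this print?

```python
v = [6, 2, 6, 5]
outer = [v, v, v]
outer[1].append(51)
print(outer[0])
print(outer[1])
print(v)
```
[6, 2, 6, 5, 51]
[6, 2, 6, 5, 51]
[6, 2, 6, 5, 51]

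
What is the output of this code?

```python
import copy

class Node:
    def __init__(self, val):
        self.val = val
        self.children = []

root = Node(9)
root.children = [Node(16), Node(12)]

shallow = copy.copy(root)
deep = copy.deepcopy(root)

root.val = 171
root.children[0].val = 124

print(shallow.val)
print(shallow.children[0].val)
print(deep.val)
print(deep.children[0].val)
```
9
124
9
16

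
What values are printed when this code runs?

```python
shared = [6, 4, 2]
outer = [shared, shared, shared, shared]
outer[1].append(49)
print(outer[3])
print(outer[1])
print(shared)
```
[6, 4, 2, 49]
[6, 4, 2, 49]
[6, 4, 2, 49]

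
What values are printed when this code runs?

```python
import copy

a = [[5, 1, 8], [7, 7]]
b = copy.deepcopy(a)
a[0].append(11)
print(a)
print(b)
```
[[5, 1, 8, 11], [7, 7]]
[[5, 1, 8], [7, 7]]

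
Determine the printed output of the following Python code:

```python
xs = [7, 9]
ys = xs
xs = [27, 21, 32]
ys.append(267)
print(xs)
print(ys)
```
[27, 21, 32]
[7, 9, 267]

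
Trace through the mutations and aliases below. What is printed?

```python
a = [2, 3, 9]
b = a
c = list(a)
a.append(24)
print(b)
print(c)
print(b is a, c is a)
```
[2, 3, 9, 24]
[2, 3, 9]
True False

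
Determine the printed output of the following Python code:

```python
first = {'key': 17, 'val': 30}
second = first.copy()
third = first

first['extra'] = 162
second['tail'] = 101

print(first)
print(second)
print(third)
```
{'key': 17, 'val': 30, 'extra': 162}
{'key': 17, 'val': 30, 'tail': 101}
{'key': 17, 'val': 30, 'extra': 162}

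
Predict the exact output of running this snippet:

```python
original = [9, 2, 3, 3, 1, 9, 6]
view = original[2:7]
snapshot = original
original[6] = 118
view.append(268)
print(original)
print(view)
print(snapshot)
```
[9, 2, 3, 3, 1, 9, 118]
[3, 3, 1, 9, 6, 268]
[9, 2, 3, 3, 1, 9, 118]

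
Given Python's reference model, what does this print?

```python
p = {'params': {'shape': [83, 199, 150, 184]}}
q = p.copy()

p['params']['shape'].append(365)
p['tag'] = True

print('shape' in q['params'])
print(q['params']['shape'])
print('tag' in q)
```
True
[83, 199, 150, 184, 365]
False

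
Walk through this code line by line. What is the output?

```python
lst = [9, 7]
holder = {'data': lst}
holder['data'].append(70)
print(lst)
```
[9, 7, 70]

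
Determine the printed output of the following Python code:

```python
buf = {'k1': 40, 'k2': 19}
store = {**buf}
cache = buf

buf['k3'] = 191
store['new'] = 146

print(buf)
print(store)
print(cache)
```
{'k1': 40, 'k2': 19, 'k3': 191}
{'k1': 40, 'k2': 19, 'new': 146}
{'k1': 40, 'k2': 19, 'k3': 191}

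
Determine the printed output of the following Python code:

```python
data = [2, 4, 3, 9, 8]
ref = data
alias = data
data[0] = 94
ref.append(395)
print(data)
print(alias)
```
[94, 4, 3, 9, 8, 395]
[94, 4, 3, 9, 8, 395]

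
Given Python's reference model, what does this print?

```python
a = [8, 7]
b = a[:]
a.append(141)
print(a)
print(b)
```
[8, 7, 141]
[8, 7]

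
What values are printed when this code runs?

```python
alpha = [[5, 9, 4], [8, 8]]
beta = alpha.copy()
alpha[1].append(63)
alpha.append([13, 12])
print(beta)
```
[[5, 9, 4], [8, 8, 63]]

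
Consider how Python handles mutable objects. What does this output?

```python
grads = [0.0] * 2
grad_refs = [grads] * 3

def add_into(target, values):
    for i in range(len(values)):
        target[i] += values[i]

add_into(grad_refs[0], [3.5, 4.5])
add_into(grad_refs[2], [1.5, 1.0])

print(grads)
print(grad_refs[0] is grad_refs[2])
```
[5.0, 5.5]
True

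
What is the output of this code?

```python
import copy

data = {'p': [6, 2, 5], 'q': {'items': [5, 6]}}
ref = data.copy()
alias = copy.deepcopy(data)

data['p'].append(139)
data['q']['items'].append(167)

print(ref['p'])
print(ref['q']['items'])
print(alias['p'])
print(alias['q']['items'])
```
[6, 2, 5, 139]
[5, 6, 167]
[6, 2, 5]
[5, 6]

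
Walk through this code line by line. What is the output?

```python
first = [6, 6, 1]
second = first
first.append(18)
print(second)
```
[6, 6, 1, 18]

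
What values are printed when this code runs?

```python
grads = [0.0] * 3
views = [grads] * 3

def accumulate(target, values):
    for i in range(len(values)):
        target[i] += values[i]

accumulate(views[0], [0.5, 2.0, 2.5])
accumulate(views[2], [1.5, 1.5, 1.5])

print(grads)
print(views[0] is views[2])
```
[2.0, 3.5, 4.0]
True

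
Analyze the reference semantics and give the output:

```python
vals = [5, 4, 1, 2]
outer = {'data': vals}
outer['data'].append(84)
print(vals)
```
[5, 4, 1, 2, 84]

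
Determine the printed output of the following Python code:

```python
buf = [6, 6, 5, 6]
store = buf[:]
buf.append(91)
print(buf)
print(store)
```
[6, 6, 5, 6, 91]
[6, 6, 5, 6]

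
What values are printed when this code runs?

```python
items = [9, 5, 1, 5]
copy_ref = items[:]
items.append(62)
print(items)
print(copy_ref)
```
[9, 5, 1, 5, 62]
[9, 5, 1, 5]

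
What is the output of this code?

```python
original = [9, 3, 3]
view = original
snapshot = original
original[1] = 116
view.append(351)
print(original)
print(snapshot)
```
[9, 116, 3, 351]
[9, 116, 3, 351]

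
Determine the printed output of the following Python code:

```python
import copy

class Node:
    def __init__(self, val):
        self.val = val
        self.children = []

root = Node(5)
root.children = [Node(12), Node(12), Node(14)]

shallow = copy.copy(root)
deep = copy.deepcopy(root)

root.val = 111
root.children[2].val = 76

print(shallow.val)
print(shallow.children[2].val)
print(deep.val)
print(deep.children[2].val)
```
5
76
5
14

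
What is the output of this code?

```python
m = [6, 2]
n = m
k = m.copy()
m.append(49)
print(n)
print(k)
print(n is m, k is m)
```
[6, 2, 49]
[6, 2]
True False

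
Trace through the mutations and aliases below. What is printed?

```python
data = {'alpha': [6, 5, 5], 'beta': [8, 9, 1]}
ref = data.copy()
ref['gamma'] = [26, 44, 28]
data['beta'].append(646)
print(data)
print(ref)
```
{'alpha': [6, 5, 5], 'beta': [8, 9, 1, 646]}
{'alpha': [6, 5, 5], 'beta': [8, 9, 1, 646], 'gamma': [26, 44, 28]}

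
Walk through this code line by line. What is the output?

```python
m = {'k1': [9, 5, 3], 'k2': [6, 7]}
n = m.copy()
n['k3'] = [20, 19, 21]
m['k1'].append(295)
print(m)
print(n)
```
{'k1': [9, 5, 3, 295], 'k2': [6, 7]}
{'k1': [9, 5, 3, 295], 'k2': [6, 7], 'k3': [20, 19, 21]}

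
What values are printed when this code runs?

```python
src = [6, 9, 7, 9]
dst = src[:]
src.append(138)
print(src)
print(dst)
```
[6, 9, 7, 9, 138]
[6, 9, 7, 9]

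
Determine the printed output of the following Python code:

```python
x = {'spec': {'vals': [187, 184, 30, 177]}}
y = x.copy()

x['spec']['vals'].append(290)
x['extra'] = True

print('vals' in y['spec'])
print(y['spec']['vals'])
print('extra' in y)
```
True
[187, 184, 30, 177, 290]
False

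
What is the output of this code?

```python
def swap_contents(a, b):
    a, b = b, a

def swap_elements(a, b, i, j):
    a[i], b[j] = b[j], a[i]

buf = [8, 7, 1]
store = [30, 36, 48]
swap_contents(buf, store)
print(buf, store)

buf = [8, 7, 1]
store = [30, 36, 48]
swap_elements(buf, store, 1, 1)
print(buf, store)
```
[8, 7, 1] [30, 36, 48]
[8, 36, 1] [30, 7, 48]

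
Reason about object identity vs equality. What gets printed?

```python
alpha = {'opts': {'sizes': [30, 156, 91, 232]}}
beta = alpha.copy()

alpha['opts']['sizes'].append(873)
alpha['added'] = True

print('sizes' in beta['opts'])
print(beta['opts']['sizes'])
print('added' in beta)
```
True
[30, 156, 91, 232, 873]
False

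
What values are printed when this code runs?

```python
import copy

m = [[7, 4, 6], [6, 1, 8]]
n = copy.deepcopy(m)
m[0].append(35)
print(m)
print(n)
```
[[7, 4, 6, 35], [6, 1, 8]]
[[7, 4, 6], [6, 1, 8]]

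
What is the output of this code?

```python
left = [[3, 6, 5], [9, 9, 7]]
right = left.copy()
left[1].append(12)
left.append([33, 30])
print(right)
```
[[3, 6, 5], [9, 9, 7, 12]]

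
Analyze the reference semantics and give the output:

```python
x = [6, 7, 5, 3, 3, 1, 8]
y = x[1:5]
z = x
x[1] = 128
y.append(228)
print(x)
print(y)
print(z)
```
[6, 128, 5, 3, 3, 1, 8]
[7, 5, 3, 3, 228]
[6, 128, 5, 3, 3, 1, 8]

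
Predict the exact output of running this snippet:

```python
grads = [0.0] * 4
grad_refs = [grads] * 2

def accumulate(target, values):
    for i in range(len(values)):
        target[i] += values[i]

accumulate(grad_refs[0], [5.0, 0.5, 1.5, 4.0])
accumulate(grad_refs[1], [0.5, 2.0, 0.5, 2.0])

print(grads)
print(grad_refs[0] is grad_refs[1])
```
[5.5, 2.5, 2.0, 6.0]
True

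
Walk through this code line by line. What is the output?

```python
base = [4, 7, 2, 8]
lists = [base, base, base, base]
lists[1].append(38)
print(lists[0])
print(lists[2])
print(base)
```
[4, 7, 2, 8, 38]
[4, 7, 2, 8, 38]
[4, 7, 2, 8, 38]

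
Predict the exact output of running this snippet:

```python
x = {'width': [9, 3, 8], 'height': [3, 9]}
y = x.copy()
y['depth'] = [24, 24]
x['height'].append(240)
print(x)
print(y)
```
{'width': [9, 3, 8], 'height': [3, 9, 240]}
{'width': [9, 3, 8], 'height': [3, 9, 240], 'depth': [24, 24]}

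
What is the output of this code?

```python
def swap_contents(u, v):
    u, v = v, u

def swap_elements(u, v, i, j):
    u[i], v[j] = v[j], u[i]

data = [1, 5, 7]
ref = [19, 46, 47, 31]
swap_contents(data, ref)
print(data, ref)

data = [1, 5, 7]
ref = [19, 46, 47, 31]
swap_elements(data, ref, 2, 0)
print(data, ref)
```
[1, 5, 7] [19, 46, 47, 31]
[1, 5, 19] [7, 46, 47, 31]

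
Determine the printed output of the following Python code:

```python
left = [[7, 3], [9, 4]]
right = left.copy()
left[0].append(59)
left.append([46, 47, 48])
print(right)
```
[[7, 3, 59], [9, 4]]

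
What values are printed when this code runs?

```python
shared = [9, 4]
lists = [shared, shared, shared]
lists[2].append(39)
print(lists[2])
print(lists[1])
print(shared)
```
[9, 4, 39]
[9, 4, 39]
[9, 4, 39]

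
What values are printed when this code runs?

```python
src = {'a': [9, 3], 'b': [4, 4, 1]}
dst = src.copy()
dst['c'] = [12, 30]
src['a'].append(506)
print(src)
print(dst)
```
{'a': [9, 3, 506], 'b': [4, 4, 1]}
{'a': [9, 3, 506], 'b': [4, 4, 1], 'c': [12, 30]}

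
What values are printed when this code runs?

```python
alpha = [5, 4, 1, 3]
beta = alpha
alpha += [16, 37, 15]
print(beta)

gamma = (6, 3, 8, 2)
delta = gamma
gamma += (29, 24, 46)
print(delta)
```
[5, 4, 1, 3, 16, 37, 15]
(6, 3, 8, 2)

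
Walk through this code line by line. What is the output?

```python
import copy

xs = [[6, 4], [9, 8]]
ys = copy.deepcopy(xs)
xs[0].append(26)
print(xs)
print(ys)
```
[[6, 4, 26], [9, 8]]
[[6, 4], [9, 8]]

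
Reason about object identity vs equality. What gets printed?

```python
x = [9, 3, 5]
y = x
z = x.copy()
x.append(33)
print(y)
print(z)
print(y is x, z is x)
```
[9, 3, 5, 33]
[9, 3, 5]
True False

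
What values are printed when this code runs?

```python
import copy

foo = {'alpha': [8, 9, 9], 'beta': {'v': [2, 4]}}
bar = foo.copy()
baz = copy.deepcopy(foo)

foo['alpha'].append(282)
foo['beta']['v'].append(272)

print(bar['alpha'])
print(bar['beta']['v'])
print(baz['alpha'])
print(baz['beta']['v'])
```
[8, 9, 9, 282]
[2, 4, 272]
[8, 9, 9]
[2, 4]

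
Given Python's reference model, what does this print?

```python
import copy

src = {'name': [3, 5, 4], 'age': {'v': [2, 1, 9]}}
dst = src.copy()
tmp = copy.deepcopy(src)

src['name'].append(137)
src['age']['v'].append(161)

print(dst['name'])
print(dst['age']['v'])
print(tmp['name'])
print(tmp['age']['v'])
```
[3, 5, 4, 137]
[2, 1, 9, 161]
[3, 5, 4]
[2, 1, 9]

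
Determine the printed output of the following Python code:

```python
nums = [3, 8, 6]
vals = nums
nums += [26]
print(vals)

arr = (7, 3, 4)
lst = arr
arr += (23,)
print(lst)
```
[3, 8, 6, 26]
(7, 3, 4)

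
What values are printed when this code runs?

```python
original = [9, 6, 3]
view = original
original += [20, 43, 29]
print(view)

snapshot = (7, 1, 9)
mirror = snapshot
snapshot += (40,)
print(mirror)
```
[9, 6, 3, 20, 43, 29]
(7, 1, 9)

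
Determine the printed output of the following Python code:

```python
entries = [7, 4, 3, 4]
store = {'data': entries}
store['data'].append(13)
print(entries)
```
[7, 4, 3, 4, 13]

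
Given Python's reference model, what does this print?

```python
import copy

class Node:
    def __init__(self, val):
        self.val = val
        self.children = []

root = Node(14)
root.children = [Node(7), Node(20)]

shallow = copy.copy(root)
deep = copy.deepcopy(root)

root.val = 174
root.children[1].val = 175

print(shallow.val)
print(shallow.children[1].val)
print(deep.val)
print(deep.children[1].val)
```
14
175
14
20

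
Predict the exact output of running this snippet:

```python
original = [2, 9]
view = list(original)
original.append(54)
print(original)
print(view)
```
[2, 9, 54]
[2, 9]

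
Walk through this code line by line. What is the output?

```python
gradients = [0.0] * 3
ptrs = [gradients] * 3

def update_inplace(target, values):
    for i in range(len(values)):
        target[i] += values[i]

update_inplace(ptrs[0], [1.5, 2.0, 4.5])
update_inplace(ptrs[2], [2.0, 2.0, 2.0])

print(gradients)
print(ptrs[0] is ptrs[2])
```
[3.5, 4.0, 6.5]
True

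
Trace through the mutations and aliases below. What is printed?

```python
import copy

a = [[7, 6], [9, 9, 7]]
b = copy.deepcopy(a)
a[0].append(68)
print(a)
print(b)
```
[[7, 6, 68], [9, 9, 7]]
[[7, 6], [9, 9, 7]]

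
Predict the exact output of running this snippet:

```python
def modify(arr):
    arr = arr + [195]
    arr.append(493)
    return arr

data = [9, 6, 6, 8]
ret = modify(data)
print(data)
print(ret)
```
[9, 6, 6, 8]
[9, 6, 6, 8, 195, 493]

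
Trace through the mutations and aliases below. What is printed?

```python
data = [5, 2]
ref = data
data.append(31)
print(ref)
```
[5, 2, 31]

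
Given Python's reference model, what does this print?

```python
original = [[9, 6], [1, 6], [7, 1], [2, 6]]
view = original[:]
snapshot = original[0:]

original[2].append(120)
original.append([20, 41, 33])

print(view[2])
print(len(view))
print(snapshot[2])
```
[7, 1, 120]
4
[7, 1, 120]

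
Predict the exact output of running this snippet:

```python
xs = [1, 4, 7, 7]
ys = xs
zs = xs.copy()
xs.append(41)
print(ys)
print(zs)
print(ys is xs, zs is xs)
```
[1, 4, 7, 7, 41]
[1, 4, 7, 7]
True False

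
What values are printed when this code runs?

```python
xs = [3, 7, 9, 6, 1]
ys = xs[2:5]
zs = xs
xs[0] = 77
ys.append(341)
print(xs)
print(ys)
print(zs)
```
[77, 7, 9, 6, 1]
[9, 6, 1, 341]
[77, 7, 9, 6, 1]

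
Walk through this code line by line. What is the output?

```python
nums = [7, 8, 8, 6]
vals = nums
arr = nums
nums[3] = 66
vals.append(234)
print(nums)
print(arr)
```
[7, 8, 8, 66, 234]
[7, 8, 8, 66, 234]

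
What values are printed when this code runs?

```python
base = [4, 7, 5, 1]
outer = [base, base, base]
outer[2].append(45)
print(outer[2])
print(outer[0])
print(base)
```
[4, 7, 5, 1, 45]
[4, 7, 5, 1, 45]
[4, 7, 5, 1, 45]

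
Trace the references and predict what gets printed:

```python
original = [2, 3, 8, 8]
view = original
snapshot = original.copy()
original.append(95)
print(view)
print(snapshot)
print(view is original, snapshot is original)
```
[2, 3, 8, 8, 95]
[2, 3, 8, 8]
True False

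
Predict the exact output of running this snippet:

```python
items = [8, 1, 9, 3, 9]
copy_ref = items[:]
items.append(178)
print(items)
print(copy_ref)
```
[8, 1, 9, 3, 9, 178]
[8, 1, 9, 3, 9]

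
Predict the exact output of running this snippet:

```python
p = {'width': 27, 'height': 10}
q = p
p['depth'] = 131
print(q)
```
{'width': 27, 'height': 10, 'depth': 131}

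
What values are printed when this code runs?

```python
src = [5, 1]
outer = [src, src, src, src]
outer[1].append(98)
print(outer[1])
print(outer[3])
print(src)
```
[5, 1, 98]
[5, 1, 98]
[5, 1, 98]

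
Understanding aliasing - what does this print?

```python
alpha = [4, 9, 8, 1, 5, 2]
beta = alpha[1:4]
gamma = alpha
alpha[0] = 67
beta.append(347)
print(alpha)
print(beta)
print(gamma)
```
[67, 9, 8, 1, 5, 2]
[9, 8, 1, 347]
[67, 9, 8, 1, 5, 2]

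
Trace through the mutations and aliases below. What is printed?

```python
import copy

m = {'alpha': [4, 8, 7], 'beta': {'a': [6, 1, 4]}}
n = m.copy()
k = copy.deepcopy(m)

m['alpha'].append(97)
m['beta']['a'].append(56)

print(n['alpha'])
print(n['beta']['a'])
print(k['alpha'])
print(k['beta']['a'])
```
[4, 8, 7, 97]
[6, 1, 4, 56]
[4, 8, 7]
[6, 1, 4]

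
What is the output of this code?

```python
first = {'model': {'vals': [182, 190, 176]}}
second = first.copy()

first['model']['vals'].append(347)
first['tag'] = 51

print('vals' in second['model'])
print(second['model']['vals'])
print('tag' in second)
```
True
[182, 190, 176, 347]
False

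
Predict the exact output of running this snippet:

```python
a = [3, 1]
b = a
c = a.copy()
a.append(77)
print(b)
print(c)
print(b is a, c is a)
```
[3, 1, 77]
[3, 1]
True False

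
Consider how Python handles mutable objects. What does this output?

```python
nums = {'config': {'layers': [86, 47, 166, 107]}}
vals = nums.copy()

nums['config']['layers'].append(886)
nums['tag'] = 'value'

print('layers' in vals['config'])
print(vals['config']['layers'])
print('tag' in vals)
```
True
[86, 47, 166, 107, 886]
False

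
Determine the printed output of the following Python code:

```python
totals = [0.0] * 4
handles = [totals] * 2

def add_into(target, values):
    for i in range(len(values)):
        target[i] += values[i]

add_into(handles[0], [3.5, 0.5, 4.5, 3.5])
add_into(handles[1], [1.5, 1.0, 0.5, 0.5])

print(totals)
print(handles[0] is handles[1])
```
[5.0, 1.5, 5.0, 4.0]
True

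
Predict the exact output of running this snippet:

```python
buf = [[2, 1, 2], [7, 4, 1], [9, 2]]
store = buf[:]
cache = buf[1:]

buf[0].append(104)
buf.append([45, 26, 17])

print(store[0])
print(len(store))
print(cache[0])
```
[2, 1, 2, 104]
3
[7, 4, 1]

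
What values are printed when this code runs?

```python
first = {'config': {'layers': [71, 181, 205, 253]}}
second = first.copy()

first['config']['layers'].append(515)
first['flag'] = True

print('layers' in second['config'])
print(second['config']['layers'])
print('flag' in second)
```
True
[71, 181, 205, 253, 515]
False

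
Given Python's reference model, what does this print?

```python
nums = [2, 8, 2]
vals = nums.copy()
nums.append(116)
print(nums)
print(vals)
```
[2, 8, 2, 116]
[2, 8, 2]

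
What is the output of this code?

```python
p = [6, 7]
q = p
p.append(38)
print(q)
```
[6, 7, 38]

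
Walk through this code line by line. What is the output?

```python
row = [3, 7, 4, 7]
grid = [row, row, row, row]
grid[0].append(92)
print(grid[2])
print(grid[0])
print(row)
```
[3, 7, 4, 7, 92]
[3, 7, 4, 7, 92]
[3, 7, 4, 7, 92]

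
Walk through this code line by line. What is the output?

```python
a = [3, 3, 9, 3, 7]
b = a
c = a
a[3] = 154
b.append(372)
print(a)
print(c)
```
[3, 3, 9, 154, 7, 372]
[3, 3, 9, 154, 7, 372]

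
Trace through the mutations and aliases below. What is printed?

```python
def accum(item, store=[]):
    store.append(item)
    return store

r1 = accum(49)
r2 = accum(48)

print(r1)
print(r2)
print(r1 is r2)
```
[49, 48]
[49, 48]
True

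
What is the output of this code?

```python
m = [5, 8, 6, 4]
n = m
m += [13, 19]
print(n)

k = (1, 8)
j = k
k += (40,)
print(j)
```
[5, 8, 6, 4, 13, 19]
(1, 8)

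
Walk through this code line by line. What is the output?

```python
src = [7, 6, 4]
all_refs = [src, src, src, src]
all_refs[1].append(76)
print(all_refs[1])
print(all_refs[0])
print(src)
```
[7, 6, 4, 76]
[7, 6, 4, 76]
[7, 6, 4, 76]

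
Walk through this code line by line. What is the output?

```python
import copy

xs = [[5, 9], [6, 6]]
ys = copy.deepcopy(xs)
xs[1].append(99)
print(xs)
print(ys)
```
[[5, 9], [6, 6, 99]]
[[5, 9], [6, 6]]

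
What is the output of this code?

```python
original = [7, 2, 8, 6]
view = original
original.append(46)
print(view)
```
[7, 2, 8, 6, 46]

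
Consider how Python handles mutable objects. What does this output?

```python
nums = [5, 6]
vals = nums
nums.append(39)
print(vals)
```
[5, 6, 39]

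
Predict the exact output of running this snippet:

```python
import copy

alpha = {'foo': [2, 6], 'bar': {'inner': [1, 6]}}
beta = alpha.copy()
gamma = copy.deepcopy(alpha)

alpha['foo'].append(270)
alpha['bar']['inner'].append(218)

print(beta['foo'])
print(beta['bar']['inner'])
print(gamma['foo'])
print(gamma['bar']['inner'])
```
[2, 6, 270]
[1, 6, 218]
[2, 6]
[1, 6]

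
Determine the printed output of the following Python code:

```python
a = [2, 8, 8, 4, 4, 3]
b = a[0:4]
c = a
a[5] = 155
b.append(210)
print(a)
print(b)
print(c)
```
[2, 8, 8, 4, 4, 155]
[2, 8, 8, 4, 210]
[2, 8, 8, 4, 4, 155]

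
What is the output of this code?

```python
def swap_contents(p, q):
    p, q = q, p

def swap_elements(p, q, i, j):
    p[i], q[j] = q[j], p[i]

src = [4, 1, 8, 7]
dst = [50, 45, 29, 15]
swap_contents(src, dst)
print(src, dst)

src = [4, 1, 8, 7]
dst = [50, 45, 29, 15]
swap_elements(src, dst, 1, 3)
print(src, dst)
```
[4, 1, 8, 7] [50, 45, 29, 15]
[4, 15, 8, 7] [50, 45, 29, 1]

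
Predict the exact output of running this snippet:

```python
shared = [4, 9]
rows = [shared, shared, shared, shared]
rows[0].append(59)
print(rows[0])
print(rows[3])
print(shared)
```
[4, 9, 59]
[4, 9, 59]
[4, 9, 59]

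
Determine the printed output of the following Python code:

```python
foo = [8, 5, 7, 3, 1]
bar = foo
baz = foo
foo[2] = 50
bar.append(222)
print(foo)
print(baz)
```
[8, 5, 50, 3, 1, 222]
[8, 5, 50, 3, 1, 222]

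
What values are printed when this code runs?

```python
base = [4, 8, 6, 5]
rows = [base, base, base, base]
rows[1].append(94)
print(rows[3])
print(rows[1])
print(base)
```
[4, 8, 6, 5, 94]
[4, 8, 6, 5, 94]
[4, 8, 6, 5, 94]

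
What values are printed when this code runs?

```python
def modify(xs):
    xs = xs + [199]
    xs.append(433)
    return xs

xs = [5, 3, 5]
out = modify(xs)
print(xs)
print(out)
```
[5, 3, 5]
[5, 3, 5, 199, 433]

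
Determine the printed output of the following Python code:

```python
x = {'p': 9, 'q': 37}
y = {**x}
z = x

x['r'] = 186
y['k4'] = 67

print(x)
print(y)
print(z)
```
{'p': 9, 'q': 37, 'r': 186}
{'p': 9, 'q': 37, 'k4': 67}
{'p': 9, 'q': 37, 'r': 186}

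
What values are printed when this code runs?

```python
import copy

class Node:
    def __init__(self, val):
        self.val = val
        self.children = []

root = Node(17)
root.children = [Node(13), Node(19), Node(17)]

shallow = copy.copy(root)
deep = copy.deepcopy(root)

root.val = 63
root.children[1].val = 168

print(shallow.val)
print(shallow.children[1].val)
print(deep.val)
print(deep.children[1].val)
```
17
168
17
19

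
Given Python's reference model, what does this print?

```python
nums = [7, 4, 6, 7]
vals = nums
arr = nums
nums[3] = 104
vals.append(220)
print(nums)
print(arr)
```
[7, 4, 6, 104, 220]
[7, 4, 6, 104, 220]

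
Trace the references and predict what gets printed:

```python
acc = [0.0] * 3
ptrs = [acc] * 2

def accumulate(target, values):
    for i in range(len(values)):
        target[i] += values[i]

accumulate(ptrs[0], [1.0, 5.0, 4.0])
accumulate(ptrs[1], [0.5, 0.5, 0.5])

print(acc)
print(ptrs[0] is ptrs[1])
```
[1.5, 5.5, 4.5]
True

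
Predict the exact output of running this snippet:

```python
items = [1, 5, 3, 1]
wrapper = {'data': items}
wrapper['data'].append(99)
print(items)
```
[1, 5, 3, 1, 99]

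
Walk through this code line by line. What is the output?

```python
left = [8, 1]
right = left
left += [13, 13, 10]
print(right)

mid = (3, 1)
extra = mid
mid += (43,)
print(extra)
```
[8, 1, 13, 13, 10]
(3, 1)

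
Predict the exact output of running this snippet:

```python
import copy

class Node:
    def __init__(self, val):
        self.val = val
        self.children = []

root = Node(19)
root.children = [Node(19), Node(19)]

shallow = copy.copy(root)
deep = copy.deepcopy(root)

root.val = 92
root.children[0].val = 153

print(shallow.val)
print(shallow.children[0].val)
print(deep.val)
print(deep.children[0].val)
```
19
153
19
19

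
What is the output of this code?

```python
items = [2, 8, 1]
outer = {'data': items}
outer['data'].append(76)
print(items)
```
[2, 8, 1, 76]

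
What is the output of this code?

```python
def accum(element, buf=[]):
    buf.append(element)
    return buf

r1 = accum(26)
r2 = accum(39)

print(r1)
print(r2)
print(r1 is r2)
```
[26, 39]
[26, 39]
True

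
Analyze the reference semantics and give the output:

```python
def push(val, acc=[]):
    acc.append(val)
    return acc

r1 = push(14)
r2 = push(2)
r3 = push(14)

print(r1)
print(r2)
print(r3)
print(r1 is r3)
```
[14, 2, 14]
[14, 2, 14]
[14, 2, 14]
True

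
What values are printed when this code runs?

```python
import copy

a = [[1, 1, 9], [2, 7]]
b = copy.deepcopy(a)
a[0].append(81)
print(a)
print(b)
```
[[1, 1, 9, 81], [2, 7]]
[[1, 1, 9], [2, 7]]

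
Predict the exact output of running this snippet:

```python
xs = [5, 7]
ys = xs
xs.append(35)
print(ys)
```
[5, 7, 35]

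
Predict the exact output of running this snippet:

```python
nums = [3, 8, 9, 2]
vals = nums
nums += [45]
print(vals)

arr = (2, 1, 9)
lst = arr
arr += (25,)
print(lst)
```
[3, 8, 9, 2, 45]
(2, 1, 9)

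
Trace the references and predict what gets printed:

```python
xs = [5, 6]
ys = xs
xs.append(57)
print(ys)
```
[5, 6, 57]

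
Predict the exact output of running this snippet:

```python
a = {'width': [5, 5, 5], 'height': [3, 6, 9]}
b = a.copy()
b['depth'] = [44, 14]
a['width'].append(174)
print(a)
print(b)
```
{'width': [5, 5, 5, 174], 'height': [3, 6, 9]}
{'width': [5, 5, 5, 174], 'height': [3, 6, 9], 'depth': [44, 14]}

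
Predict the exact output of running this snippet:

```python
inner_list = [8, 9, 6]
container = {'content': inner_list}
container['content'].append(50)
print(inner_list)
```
[8, 9, 6, 50]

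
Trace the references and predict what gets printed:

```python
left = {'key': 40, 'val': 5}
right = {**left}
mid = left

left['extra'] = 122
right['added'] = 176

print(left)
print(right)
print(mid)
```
{'key': 40, 'val': 5, 'extra': 122}
{'key': 40, 'val': 5, 'added': 176}
{'key': 40, 'val': 5, 'extra': 122}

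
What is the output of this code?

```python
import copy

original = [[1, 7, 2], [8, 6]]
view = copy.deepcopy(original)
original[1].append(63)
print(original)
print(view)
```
[[1, 7, 2], [8, 6, 63]]
[[1, 7, 2], [8, 6]]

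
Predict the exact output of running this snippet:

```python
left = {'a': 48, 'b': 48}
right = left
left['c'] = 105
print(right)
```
{'a': 48, 'b': 48, 'c': 105}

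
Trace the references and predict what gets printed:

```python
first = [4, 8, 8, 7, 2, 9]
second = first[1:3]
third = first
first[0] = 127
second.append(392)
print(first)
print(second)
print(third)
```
[127, 8, 8, 7, 2, 9]
[8, 8, 392]
[127, 8, 8, 7, 2, 9]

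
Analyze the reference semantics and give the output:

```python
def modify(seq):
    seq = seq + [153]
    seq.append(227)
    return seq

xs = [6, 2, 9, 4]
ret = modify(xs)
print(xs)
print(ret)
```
[6, 2, 9, 4]
[6, 2, 9, 4, 153, 227]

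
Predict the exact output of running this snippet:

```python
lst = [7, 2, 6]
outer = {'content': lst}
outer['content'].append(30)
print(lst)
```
[7, 2, 6, 30]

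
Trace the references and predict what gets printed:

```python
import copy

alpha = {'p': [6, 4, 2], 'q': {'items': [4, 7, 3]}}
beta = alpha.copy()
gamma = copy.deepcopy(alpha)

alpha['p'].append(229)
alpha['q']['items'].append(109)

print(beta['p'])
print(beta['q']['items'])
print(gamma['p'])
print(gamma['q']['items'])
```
[6, 4, 2, 229]
[4, 7, 3, 109]
[6, 4, 2]
[4, 7, 3]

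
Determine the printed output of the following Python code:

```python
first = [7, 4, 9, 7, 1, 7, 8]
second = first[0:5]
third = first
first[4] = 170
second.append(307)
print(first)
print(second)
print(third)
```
[7, 4, 9, 7, 170, 7, 8]
[7, 4, 9, 7, 1, 307]
[7, 4, 9, 7, 170, 7, 8]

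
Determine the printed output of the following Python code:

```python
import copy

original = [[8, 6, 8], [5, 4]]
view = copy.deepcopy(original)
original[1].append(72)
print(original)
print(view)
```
[[8, 6, 8], [5, 4, 72]]
[[8, 6, 8], [5, 4]]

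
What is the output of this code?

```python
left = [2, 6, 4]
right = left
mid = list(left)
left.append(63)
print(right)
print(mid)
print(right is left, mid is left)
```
[2, 6, 4, 63]
[2, 6, 4]
True False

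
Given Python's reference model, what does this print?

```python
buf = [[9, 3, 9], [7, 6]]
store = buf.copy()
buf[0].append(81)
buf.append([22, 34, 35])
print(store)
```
[[9, 3, 9, 81], [7, 6]]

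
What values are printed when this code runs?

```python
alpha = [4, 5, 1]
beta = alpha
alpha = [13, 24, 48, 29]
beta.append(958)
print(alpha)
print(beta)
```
[13, 24, 48, 29]
[4, 5, 1, 958]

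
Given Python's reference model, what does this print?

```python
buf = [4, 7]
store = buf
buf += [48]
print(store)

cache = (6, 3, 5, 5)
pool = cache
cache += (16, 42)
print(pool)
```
[4, 7, 48]
(6, 3, 5, 5)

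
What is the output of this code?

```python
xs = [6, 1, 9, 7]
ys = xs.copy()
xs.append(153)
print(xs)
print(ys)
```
[6, 1, 9, 7, 153]
[6, 1, 9, 7]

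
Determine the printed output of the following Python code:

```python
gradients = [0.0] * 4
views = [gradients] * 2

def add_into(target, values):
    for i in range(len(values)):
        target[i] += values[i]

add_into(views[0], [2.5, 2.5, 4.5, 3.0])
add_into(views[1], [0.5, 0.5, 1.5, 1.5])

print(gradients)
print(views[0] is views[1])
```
[3.0, 3.0, 6.0, 4.5]
True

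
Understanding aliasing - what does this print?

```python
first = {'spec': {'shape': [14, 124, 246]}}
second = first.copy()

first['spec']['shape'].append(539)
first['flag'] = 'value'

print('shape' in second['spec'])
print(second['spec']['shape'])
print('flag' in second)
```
True
[14, 124, 246, 539]
False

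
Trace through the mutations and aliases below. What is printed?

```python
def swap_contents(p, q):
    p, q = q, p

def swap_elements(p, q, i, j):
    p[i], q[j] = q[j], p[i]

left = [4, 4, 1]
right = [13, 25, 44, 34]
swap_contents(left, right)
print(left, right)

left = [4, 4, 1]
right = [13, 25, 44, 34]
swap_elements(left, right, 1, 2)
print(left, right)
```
[4, 4, 1] [13, 25, 44, 34]
[4, 44, 1] [13, 25, 4, 34]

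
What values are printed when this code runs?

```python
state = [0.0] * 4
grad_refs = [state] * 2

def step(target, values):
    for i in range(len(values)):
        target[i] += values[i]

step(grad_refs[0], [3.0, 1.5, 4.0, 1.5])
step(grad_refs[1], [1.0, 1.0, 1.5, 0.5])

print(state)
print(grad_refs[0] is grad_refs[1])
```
[4.0, 2.5, 5.5, 2.0]
True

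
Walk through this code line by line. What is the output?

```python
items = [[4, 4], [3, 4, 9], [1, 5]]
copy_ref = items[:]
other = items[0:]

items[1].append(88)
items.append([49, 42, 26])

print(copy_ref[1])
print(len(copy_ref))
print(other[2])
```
[3, 4, 9, 88]
3
[1, 5]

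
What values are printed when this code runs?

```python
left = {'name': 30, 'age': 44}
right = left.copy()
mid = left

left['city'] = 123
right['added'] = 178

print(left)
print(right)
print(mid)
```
{'name': 30, 'age': 44, 'city': 123}
{'name': 30, 'age': 44, 'added': 178}
{'name': 30, 'age': 44, 'city': 123}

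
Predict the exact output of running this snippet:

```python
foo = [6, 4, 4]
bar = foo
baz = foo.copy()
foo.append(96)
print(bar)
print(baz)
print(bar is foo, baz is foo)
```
[6, 4, 4, 96]
[6, 4, 4]
True False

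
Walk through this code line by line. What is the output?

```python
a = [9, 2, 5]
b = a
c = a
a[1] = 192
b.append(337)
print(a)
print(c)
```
[9, 192, 5, 337]
[9, 192, 5, 337]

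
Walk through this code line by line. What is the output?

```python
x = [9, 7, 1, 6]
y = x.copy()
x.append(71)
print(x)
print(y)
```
[9, 7, 1, 6, 71]
[9, 7, 1, 6]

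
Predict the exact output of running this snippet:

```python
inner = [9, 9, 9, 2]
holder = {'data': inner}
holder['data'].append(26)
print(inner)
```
[9, 9, 9, 2, 26]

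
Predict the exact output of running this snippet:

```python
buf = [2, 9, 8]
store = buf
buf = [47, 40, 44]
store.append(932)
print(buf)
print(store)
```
[47, 40, 44]
[2, 9, 8, 932]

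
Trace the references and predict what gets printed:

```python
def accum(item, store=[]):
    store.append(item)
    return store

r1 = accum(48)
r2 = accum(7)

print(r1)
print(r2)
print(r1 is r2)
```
[48, 7]
[48, 7]
True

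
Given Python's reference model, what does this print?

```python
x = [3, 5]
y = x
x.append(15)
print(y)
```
[3, 5, 15]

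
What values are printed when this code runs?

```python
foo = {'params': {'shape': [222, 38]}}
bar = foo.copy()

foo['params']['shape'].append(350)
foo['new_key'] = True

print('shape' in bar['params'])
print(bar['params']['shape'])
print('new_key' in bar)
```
True
[222, 38, 350]
False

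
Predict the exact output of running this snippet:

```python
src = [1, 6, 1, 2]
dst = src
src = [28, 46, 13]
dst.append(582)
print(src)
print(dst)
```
[28, 46, 13]
[1, 6, 1, 2, 582]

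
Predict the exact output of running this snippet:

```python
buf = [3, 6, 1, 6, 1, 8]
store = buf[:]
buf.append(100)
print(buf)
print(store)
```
[3, 6, 1, 6, 1, 8, 100]
[3, 6, 1, 6, 1, 8]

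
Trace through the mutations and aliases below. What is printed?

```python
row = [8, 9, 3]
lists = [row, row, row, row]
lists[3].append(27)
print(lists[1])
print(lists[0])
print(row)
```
[8, 9, 3, 27]
[8, 9, 3, 27]
[8, 9, 3, 27]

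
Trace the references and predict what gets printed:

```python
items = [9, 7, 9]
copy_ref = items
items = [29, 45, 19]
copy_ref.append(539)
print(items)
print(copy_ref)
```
[29, 45, 19]
[9, 7, 9, 539]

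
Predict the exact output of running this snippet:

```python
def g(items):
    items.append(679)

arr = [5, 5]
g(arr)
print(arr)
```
[5, 5, 679]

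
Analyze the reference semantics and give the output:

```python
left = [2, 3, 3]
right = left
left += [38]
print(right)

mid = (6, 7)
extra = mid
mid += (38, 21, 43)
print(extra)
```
[2, 3, 3, 38]
(6, 7)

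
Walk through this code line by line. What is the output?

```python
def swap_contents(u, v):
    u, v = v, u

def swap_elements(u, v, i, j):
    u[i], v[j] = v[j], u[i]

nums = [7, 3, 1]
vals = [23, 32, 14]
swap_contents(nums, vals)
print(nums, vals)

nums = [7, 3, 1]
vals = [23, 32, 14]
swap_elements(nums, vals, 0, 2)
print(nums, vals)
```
[7, 3, 1] [23, 32, 14]
[14, 3, 1] [23, 32, 7]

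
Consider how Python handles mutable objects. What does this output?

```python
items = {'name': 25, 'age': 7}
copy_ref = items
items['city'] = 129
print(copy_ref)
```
{'name': 25, 'age': 7, 'city': 129}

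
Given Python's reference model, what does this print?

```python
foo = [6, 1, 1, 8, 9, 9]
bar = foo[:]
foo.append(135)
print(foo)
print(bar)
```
[6, 1, 1, 8, 9, 9, 135]
[6, 1, 1, 8, 9, 9]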